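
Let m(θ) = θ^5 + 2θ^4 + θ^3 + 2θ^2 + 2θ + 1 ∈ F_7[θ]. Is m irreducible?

Yes

Check for roots in F_7: m(0) = 1; m(1) = 2; m(2) = 1; m(3) = 2; m(4) = 3; m(5) = 4; m(6) = 1.
No roots, so no linear factors.
Degree-2 irreducible divisors: test the 21 monic irreducibles of degree 2 over GF(7).
None of them divide m (all give nonzero remainder).
No irreducible factor of degree ≤ 2 exists, so m is irreducible over GF(7).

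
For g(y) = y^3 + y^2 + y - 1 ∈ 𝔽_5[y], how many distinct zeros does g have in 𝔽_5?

Evaluate at each of the 5 elements of 𝔽_5:
g(0) = 4; g(1) = 2; g(2) = 3; g(3) = 3; g(4) = 3.
No element is a root.

0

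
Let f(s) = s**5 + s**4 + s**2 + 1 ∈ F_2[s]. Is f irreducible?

No

Check for roots in F_2: f(0) = 1; f(1) = 0 → root.
f(1) = 0, so (s − 1) divides f(s); f is reducible.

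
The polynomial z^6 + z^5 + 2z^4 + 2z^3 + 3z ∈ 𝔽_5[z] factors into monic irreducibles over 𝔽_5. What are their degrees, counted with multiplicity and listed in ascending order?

Write h(z) = z^6 + z^5 + 2z^4 + 2z^3 + 3z.
Roots in 𝔽_5: h(0) = 0 → root; h(1) = 4; h(2) = 0 → root; h(3) = 2; h(4) = 2.
Linear factors from roots: (z), (z + 3).
Complete factorization: h(z) = (z)·(z + 3)·(z^2 + 4z + 1)^2.
Factor degrees with multiplicity: 1 + 1 + 2 + 2 = 6.

1, 1, 2, 2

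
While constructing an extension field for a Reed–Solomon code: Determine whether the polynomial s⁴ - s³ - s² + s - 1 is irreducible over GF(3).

Yes

Write h(s) = s⁴ - s³ - s² + s - 1.
Check for roots in GF(3): h(0) = 2; h(1) = 2; h(2) = 2.
No roots, so no linear factors.
Monic irreducibles of degree 2 over GF(3): s² + 1, s² + s - 1, s² - s - 1.
None of them divide h (all give nonzero remainder).
No irreducible factor of degree ≤ 2 exists, so h is irreducible over GF(3).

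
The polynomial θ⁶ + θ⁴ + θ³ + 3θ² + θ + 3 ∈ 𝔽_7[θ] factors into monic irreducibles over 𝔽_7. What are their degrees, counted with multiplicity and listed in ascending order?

Write h(θ) = θ⁶ + θ⁴ + θ³ + 3θ² + θ + 3.
Linear factors from roots: (θ + 5).
Complete factorization: h(θ) = (θ + 5)·(θ² + 1)·(θ³ + 2θ² + 4θ + 2).
Factor degrees with multiplicity: 1 + 2 + 3 = 6.

1, 2, 3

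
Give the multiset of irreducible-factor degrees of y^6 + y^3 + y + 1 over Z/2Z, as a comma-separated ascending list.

1, 1, 1, 3

Write h(y) = y^6 + y^3 + y + 1.
Roots in Z/2Z: h(0) = 1; h(1) = 0 → root.
Linear factors from roots: (y + 1).
Complete factorization: h(y) = (y + 1)^3·(y^3 + y^2 + 1).
Factor degrees with multiplicity: 1 + 1 + 1 + 3 = 6.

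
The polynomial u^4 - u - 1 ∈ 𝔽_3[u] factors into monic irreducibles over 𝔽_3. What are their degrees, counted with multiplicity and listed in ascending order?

4

Write g(u) = u^4 - u - 1.
Roots in 𝔽_3: g(0) = 2; g(1) = 2; g(2) = 1.
Complete factorization: g(u) = (u^4 - u - 1).
Factor degrees with multiplicity: 4 = 4.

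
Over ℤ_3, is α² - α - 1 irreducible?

Yes

Write m(α) = α² - α - 1.
Check for roots in ℤ_3: m(0) = 2; m(1) = 2; m(2) = 1.
No roots. A degree-2 polynomial over a field with no linear factor is irreducible.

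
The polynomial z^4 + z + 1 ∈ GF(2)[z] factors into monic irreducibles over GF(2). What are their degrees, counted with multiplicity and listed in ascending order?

4

Write f(z) = z^4 + z + 1.
Roots in GF(2): f(0) = 1; f(1) = 1.
Complete factorization: f(z) = (z^4 + z + 1).
Factor degrees with multiplicity: 4 = 4.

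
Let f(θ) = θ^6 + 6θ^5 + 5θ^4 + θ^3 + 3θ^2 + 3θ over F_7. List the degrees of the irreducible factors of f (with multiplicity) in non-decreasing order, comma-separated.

1, 2, 3

Linear factors from roots: (θ).
Complete factorization: f(θ) = (θ)·(θ^2 + 4θ + 5)·(θ^3 + 2θ^2 + 6θ + 2).
Factor degrees with multiplicity: 1 + 2 + 3 = 6.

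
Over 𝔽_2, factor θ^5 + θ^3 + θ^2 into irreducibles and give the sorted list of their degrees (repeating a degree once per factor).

1, 1, 3

Write f(θ) = θ^5 + θ^3 + θ^2.
Roots in 𝔽_2: f(0) = 0 → root; f(1) = 1.
Linear factors from roots: (θ).
Complete factorization: f(θ) = (θ)^2·(θ^3 + θ + 1).
Factor degrees with multiplicity: 1 + 1 + 3 = 5.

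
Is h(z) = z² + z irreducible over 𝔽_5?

Check for roots in 𝔽_5: h(0) = 0 → root; h(1) = 2; h(2) = 1; h(3) = 2; h(4) = 0 → root.
h(0) = 0, so (z) divides h(z); h is reducible.

No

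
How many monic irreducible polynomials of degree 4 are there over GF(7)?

588

Gauss's count: N_{7}(4) = (1/4) Σ_{d|4} μ(4/d)·7^d.
Divisors of 4: 1, 2, 4; μ(4/d) for each: 0, -1, 1.
Σ = − 7^2 + 7^4 = 2352.
N = 2352/4 = 588.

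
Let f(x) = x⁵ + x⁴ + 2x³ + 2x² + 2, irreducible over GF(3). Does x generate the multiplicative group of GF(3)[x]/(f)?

No

|GF(3^5)^×| = 3^5 − 1 = 242. Prime factorization: 242 = 2·11^2.
f is primitive ⇔ x has order 242 in GF(3)[x]/(f), i.e. x^(242/q) ≠ 1 for each prime q | 242.
x^(121) mod f = 1
x^(22) mod f = x⁴ + 2x³ + x² + 1.
Since x^(121) = 1, the order of x divides 121 < 242; not primitive.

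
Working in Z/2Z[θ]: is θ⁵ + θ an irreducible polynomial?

Write h(θ) = θ⁵ + θ.
Check for roots in Z/2Z: h(0) = 0 → root; h(1) = 0 → root.
h(0) = 0, so (θ) divides h(θ); h is reducible.

No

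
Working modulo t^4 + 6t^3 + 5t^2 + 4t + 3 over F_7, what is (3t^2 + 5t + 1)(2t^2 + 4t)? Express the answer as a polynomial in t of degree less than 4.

Multiply in F_7[t]: (3t^2 + 5t + 1)·(2t^2 + 4t) = 6t^4 + t^3 + t^2 + 4t.
Reduce using t^4 ≡ t^3 + 2t^2 + 3t + 4 (mod t^4 + 6t^3 + 5t^2 + 4t + 3).
Reduced: 6t^2 + t + 3.

6t^2 + t + 3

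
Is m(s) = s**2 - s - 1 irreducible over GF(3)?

Yes

Check for roots in GF(3): m(0) = 2; m(1) = 2; m(2) = 1.
No roots. A degree-2 polynomial over a field with no linear factor is irreducible.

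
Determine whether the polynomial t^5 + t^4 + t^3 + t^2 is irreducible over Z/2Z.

No

Write f(t) = t^5 + t^4 + t^3 + t^2.
Check for roots in Z/2Z: f(0) = 0 → root; f(1) = 0 → root.
f(0) = 0, so (t) divides f(t); f is reducible.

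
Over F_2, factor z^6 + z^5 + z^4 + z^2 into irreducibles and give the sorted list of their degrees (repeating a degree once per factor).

1, 1, 1, 3

Write h(z) = z^6 + z^5 + z^4 + z^2.
Roots in F_2: h(0) = 0 → root; h(1) = 0 → root.
Linear factors from roots: (z), (z + 1).
Complete factorization: h(z) = (z + 1)·(z)^2·(z^3 + z + 1).
Factor degrees with multiplicity: 1 + 1 + 1 + 3 = 6.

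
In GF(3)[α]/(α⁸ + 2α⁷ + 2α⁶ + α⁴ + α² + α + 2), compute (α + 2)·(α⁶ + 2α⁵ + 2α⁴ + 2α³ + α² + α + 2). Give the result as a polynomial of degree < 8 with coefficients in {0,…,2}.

Multiply in GF(3)[α]: (α + 2)·(α⁶ + 2α⁵ + 2α⁴ + 2α³ + α² + α + 2) = α⁷ + α⁶ + 2α³ + α + 1.
Reduced: α⁷ + α⁶ + 2α³ + α + 1.

α^7 + α^6 + 2α^3 + α + 1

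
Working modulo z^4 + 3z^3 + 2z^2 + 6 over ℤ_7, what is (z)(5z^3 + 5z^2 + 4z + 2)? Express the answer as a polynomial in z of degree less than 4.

Multiply in ℤ_7[z]: (z)·(5z^3 + 5z^2 + 4z + 2) = 5z^4 + 5z^3 + 4z^2 + 2z.
Reduce using z^4 ≡ 4z^3 + 5z^2 + 1 (mod z^4 + 3z^3 + 2z^2 + 6).
Reduced: 4z^3 + z^2 + 2z + 5.

4z^3 + z^2 + 2z + 5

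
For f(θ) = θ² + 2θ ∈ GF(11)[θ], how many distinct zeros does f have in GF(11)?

2

Evaluate at each of the 11 elements of GF(11):
f(0) = 0 → root; f(1) = 3; f(2) = 8; f(3) = 4; f(4) = 2; f(5) = 2; f(6) = 4; f(7) = 8; f(8) = 3; f(9) = 0 → root; f(10) = 10.
Roots: {0, 9}.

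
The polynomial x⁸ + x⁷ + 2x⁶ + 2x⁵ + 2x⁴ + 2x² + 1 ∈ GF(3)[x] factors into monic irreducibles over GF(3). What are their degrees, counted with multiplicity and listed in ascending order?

Write f(x) = x⁸ + x⁷ + 2x⁶ + 2x⁵ + 2x⁴ + 2x² + 1.
Roots in GF(3): f(0) = 1; f(1) = 2; f(2) = 2.
Complete factorization: f(x) = (x⁸ + x⁷ + 2x⁶ + 2x⁵ + 2x⁴ + 2x² + 1).
Factor degrees with multiplicity: 8 = 8.

8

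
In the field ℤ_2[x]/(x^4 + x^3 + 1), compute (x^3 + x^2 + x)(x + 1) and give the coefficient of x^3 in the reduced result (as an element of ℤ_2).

1

Multiply in ℤ_2[x]: (x^3 + x^2 + x)·(x + 1) = x^4 + x.
Reduce using x^4 ≡ x^3 + 1 (mod x^4 + x^3 + 1).
Reduced: x^3 + x + 1.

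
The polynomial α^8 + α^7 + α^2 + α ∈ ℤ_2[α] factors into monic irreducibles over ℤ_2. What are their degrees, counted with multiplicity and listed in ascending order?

Write f(α) = α^8 + α^7 + α^2 + α.
Roots in ℤ_2: f(0) = 0 → root; f(1) = 0 → root.
Linear factors from roots: (α), (α + 1).
Complete factorization: f(α) = (α)·(α + 1)^3·(α^2 + α + 1)^2.
Factor degrees with multiplicity: 1 + 1 + 1 + 1 + 2 + 2 = 8.

1, 1, 1, 1, 2, 2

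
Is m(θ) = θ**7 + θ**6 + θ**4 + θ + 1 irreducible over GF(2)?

Check for roots in GF(2): m(0) = 1; m(1) = 1.
No roots, so no linear factors.
Monic irreducibles of degree 2 over GF(2): θ**2 + θ + 1.
None of them divide m (all give nonzero remainder).
Monic irreducibles of degree 3 over GF(2): θ**3 + θ + 1, θ**3 + θ**2 + 1.
None of them divide m (all give nonzero remainder).
No irreducible factor of degree ≤ 3 exists, so m is irreducible over GF(2).

Yes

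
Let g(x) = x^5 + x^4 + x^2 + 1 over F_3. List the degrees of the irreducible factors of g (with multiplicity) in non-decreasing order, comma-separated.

Roots in F_3: g(0) = 1; g(1) = 1; g(2) = 2.
Complete factorization: g(x) = (x^5 + x^4 + x^2 + 1).
Factor degrees with multiplicity: 5 = 5.

5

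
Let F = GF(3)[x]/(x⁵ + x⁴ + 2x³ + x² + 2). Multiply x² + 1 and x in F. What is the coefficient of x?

1

Multiply in GF(3)[x]: (x² + 1)·(x) = x³ + x.
Reduced: x³ + x.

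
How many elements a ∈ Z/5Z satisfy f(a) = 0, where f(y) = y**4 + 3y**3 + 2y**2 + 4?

Evaluate at each of the 5 elements of Z/5Z:
f(0) = 4; f(1) = 0 → root; f(2) = 2; f(3) = 4; f(4) = 4.
Roots: {1}.

1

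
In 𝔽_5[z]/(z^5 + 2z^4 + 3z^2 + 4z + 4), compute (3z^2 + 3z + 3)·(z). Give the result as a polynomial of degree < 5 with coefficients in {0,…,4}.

3z^3 + 3z^2 + 3z

Multiply in 𝔽_5[z]: (3z^2 + 3z + 3)·(z) = 3z^3 + 3z^2 + 3z.
Reduced: 3z^3 + 3z^2 + 3z.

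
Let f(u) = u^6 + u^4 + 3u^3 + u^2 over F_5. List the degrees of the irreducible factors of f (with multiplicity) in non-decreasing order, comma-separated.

1, 1, 1, 1, 2

Roots in F_5: f(0) = 0 → root; f(1) = 1; f(2) = 3; f(3) = 0 → root; f(4) = 0 → root.
Linear factors from roots: (u), (u + 2), (u + 1).
Complete factorization: f(u) = (u + 1)·(u + 2)·(u)^2·(u^2 + 2u + 3).
Factor degrees with multiplicity: 1 + 1 + 1 + 1 + 2 = 6.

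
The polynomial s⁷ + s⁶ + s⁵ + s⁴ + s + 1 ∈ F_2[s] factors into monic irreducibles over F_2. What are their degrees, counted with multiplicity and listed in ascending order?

1, 3, 3

Write g(s) = s⁷ + s⁶ + s⁵ + s⁴ + s + 1.
Roots in F_2: g(0) = 1; g(1) = 0 → root.
Linear factors from roots: (s + 1).
Complete factorization: g(s) = (s + 1)·(s³ + s² + 1)^2.
Factor degrees with multiplicity: 1 + 3 + 3 = 7.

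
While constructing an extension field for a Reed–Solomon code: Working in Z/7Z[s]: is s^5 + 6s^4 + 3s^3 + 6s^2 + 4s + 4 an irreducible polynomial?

Write P(s) = s^5 + 6s^4 + 3s^3 + 6s^2 + 4s + 4.
Check for roots in Z/7Z: P(0) = 4; P(1) = 3; P(2) = 6; P(3) = 5; P(4) = 5; P(5) = 4; P(6) = 1.
No roots, so no linear factors.
Degree-2 irreducible divisors: test the 21 monic irreducibles of degree 2 over GF(7).
None of them divide P (all give nonzero remainder).
No irreducible factor of degree ≤ 2 exists, so P is irreducible over GF(7).

Yes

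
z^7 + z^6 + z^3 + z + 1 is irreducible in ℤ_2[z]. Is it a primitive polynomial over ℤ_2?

Write f(z) = z^7 + z^6 + z^3 + z + 1.
|GF(2^7)^×| = 2^7 − 1 = 127. Prime factorization: 127 = 127.
f is primitive ⇔ z has order 127 in GF(2)[z]/(f), i.e. z^(127/q) ≠ 1 for each prime q | 127.
z^(1) mod f = z.
None equal 1, so z has full order 127; f is primitive.

Yes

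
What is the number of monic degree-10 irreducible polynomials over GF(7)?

Gauss's count: N_{7}(10) = (1/10) Σ_{d|10} μ(10/d)·7^d.
Divisors of 10: 1, 2, 5, 10; μ(10/d) for each: 1, -1, -1, 1.
Σ = 7^1 − 7^2 − 7^5 + 7^10 = 282458400.
N = 282458400/10 = 28245840.

28245840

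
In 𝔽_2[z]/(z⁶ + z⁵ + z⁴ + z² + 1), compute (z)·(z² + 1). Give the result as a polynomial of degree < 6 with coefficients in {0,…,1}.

z^3 + z

Multiply in 𝔽_2[z]: (z)·(z² + 1) = z³ + z.
Reduced: z³ + z.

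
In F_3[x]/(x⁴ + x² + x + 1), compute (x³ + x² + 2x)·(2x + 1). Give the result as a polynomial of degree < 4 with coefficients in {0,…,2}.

1

Multiply in F_3[x]: (x³ + x² + 2x)·(2x + 1) = 2x⁴ + 2x² + 2x.
Reduce using x⁴ ≡ 2x² + 2x + 2 (mod x⁴ + x² + x + 1).
Reduced: 1.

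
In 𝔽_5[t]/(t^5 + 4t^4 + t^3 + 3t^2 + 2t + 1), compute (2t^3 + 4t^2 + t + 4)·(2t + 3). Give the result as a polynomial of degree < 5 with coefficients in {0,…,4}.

4t^4 + 4t^3 + 4t^2 + t + 2

Multiply in 𝔽_5[t]: (2t^3 + 4t^2 + t + 4)·(2t + 3) = 4t^4 + 4t^3 + 4t^2 + t + 2.
Reduced: 4t^4 + 4t^3 + 4t^2 + t + 2.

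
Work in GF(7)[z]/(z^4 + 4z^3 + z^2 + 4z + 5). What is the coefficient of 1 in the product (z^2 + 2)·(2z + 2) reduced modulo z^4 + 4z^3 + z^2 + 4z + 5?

Multiply in GF(7)[z]: (z^2 + 2)·(2z + 2) = 2z^3 + 2z^2 + 4z + 4.
Reduced: 2z^3 + 2z^2 + 4z + 4.

4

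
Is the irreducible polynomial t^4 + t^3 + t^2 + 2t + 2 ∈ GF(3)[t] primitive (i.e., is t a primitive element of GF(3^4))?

Write f(t) = t^4 + t^3 + t^2 + 2t + 2.
|GF(3^4)^×| = 3^4 − 1 = 80. Prime factorization: 80 = 2^4·5.
f is primitive ⇔ t has order 80 in GF(3)[t]/(f), i.e. t^(80/q) ≠ 1 for each prime q | 80.
t^(40) mod f = 2.
t^(16) mod f = 2t^3 + 1.
None equal 1, so t has full order 80; f is primitive.

Yes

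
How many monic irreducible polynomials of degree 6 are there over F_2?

x^(2^6) − x is the product of all monic irreducibles of degree dividing 6; Möbius inversion gives N = (1/6) Σ μ(6/d)·2^d.
Divisors of 6: 1, 2, 3, 6; μ(6/d) for each: 1, -1, -1, 1.
Σ = 2^1 − 2^2 − 2^3 + 2^6 = 54.
N = 54/6 = 9.

9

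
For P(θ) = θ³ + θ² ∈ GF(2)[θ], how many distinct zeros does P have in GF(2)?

2

Evaluate at each of the 2 elements of GF(2):
P(0) = 0 → root; P(1) = 0 → root.
Roots: {0, 1}.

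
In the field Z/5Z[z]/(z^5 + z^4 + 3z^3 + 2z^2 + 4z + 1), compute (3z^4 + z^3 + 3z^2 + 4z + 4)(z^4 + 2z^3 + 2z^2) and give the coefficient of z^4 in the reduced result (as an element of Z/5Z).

3

Multiply in Z/5Z[z]: (3z^4 + z^3 + 3z^2 + 4z + 4)·(z^4 + 2z^3 + 2z^2) = 3z^8 + 2z^7 + z^6 + 2z^5 + 3z^4 + z^3 + 3z^2.
Reduce using z^5 ≡ 4z^4 + 2z^3 + 3z^2 + z + 4 (mod z^5 + z^4 + 3z^3 + 2z^2 + 4z + 1).
Reduced: 3z^4 + 3z^3 + 3z + 4.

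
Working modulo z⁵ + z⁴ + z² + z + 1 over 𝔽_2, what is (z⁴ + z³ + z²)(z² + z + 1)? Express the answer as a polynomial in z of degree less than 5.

Multiply in 𝔽_2[z]: (z⁴ + z³ + z²)·(z² + z + 1) = z⁶ + z⁴ + z².
Reduce using z⁵ ≡ z⁴ + z² + z + 1 (mod z⁵ + z⁴ + z² + z + 1).
Reduced: z³ + z² + 1.

z^3 + z^2 + 1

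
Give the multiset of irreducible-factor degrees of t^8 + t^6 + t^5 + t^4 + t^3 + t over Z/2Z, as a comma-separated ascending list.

Write h(t) = t^8 + t^6 + t^5 + t^4 + t^3 + t.
Roots in Z/2Z: h(0) = 0 → root; h(1) = 0 → root.
Linear factors from roots: (t), (t + 1).
Complete factorization: h(t) = (t)·(t + 1)·(t^2 + t + 1)^3.
Factor degrees with multiplicity: 1 + 1 + 2 + 2 + 2 = 8.

1, 1, 2, 2, 2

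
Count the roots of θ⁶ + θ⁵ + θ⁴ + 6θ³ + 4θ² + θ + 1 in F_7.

Write f(θ) = θ⁶ + θ⁵ + θ⁴ + 6θ³ + 4θ² + θ + 1.
Evaluate at each of the 7 elements of F_7:
f(0) = 1; f(1) = 1; f(2) = 4; f(3) = 2; f(4) = 5; f(5) = 1; f(6) = 6.
No element is a root.

0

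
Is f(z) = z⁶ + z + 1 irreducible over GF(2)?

Yes

Check for roots in GF(2): f(0) = 1; f(1) = 1.
No roots, so no linear factors.
Monic irreducibles of degree 2 over GF(2): z² + z + 1.
None of them divide f (all give nonzero remainder).
Monic irreducibles of degree 3 over GF(2): z³ + z + 1, z³ + z² + 1.
None of them divide f (all give nonzero remainder).
No irreducible factor of degree ≤ 3 exists, so f is irreducible over GF(2).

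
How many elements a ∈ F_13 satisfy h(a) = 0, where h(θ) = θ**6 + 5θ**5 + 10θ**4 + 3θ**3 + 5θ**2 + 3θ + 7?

Evaluate at each of the 13 elements of F_13:
h(0) = 7; h(1) = 8; h(2) = 12; h(3) = 10; h(4) = 3; h(5) = 10; h(6) = 3; h(7) = 3; h(8) = 12; h(9) = 2; h(10) = 0 → root; h(11) = 9; h(12) = 12.
Roots: {10}.

1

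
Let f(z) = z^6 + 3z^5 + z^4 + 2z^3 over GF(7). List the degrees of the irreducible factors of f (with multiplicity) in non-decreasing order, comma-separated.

1, 1, 1, 1, 2

Linear factors from roots: (z), (z + 6).
Complete factorization: f(z) = (z + 6)·(z)^3·(z^2 + 4z + 5).
Factor degrees with multiplicity: 1 + 1 + 1 + 1 + 2 = 6.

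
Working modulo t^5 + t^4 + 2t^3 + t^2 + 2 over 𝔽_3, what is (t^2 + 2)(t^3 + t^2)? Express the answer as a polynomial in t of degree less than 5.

t^2 + 1

Multiply in 𝔽_3[t]: (t^2 + 2)·(t^3 + t^2) = t^5 + t^4 + 2t^3 + 2t^2.
Reduce using t^5 ≡ 2t^4 + t^3 + 2t^2 + 1 (mod t^5 + t^4 + 2t^3 + t^2 + 2).
Reduced: t^2 + 1.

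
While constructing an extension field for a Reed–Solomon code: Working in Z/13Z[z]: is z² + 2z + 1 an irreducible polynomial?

No

Write P(z) = z² + 2z + 1.
Check each element of Z/13Z for a root: P(0)=1, P(1)=4, P(2)=9, P(3)=3, P(4)=12, P(5)=10, P(6)=10, P(7)=12, P(8)=3, P(9)=9, P(10)=4, P(11)=1, P(12)=0.
P(12) = 0, so (z − 12) divides P(z); P is reducible.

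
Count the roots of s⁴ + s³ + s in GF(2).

1

Write h(s) = s⁴ + s³ + s.
Evaluate at each of the 2 elements of GF(2):
h(0) = 0 → root; h(1) = 1.
Roots: {0}.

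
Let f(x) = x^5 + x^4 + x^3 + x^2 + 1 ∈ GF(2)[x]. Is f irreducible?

Check for roots in GF(2): f(0) = 1; f(1) = 1.
No roots, so no linear factors.
Monic irreducibles of degree 2 over GF(2): x^2 + x + 1.
None of them divide f (all give nonzero remainder).
No irreducible factor of degree ≤ 2 exists, so f is irreducible over GF(2).

Yes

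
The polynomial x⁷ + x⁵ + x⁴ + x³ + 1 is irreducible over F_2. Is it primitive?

Write f(x) = x⁷ + x⁵ + x⁴ + x³ + 1.
|GF(2^7)^×| = 2^7 − 1 = 127. Prime factorization: 127 = 127.
f is primitive ⇔ x has order 127 in GF(2)[x]/(f), i.e. x^(127/q) ≠ 1 for each prime q | 127.
x^(1) mod f = x.
None equal 1, so x has full order 127; f is primitive.

Yes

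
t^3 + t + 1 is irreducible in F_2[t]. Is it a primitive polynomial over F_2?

Write f(t) = t^3 + t + 1.
|GF(2^3)^×| = 2^3 − 1 = 7. Prime factorization: 7 = 7.
f is primitive ⇔ t has order 7 in GF(2)[t]/(f), i.e. t^(7/q) ≠ 1 for each prime q | 7.
t^(1) mod f = t.
None equal 1, so t has full order 7; f is primitive.

Yes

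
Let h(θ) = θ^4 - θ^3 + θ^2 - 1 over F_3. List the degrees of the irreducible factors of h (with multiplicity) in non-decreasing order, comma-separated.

Roots in F_3: h(0) = 2; h(1) = 0 → root; h(2) = 2.
Linear factors from roots: (θ - 1).
Complete factorization: h(θ) = (θ - 1)^2·(θ^2 + θ - 1).
Factor degrees with multiplicity: 1 + 1 + 2 = 4.

1, 1, 2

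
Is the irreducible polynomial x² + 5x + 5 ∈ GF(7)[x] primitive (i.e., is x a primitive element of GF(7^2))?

Write f(x) = x² + 5x + 5.
|GF(7^2)^×| = 7^2 − 1 = 48. Prime factorization: 48 = 2^4·3.
f is primitive ⇔ x has order 48 in GF(7)[x]/(f), i.e. x^(48/q) ≠ 1 for each prime q | 48.
x^(24) mod f = 6.
x^(16) mod f = 4.
None equal 1, so x has full order 48; f is primitive.

Yes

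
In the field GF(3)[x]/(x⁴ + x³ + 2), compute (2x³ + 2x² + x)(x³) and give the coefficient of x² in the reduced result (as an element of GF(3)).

2

Multiply in GF(3)[x]: (2x³ + 2x² + x)·(x³) = 2x⁶ + 2x⁵ + x⁴.
Reduce using x⁴ ≡ 2x³ + 1 (mod x⁴ + x³ + 2).
Reduced: 2x³ + 2x² + 1.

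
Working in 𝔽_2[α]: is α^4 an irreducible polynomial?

Write m(α) = α^4.
Check for roots in 𝔽_2: m(0) = 0 → root; m(1) = 1.
m(0) = 0, so (α) divides m(α); m is reducible.

No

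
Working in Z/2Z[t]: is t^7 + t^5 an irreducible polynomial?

Write m(t) = t^7 + t^5.
Check for roots in Z/2Z: m(0) = 0 → root; m(1) = 0 → root.
m(0) = 0, so (t) divides m(t); m is reducible.

No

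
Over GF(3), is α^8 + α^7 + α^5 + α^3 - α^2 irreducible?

Write P(α) = α^8 + α^7 + α^5 + α^3 - α^2.
Check for roots in GF(3): P(0) = 0 → root; P(1) = 0 → root; P(2) = 0 → root.
P(0) = 0, so (α) divides P(α); P is reducible.

No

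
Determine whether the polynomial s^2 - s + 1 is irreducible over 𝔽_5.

Yes

Write P(s) = s^2 - s + 1.
Check for roots in 𝔽_5: P(0) = 1; P(1) = 1; P(2) = 3; P(3) = 2; P(4) = 3.
No roots. A degree-2 polynomial over a field with no linear factor is irreducible.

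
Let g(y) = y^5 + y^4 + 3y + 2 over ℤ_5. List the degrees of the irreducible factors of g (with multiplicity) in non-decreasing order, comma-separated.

1, 2, 2

Roots in ℤ_5: g(0) = 2; g(1) = 2; g(2) = 1; g(3) = 0 → root; g(4) = 4.
Linear factors from roots: (y + 2).
Complete factorization: g(y) = (y + 2)·(y^2 + 2y + 4)^2.
Factor degrees with multiplicity: 1 + 2 + 2 = 5.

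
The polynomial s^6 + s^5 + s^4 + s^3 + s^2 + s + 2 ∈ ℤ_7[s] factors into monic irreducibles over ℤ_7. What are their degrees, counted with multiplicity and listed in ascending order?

Write g(s) = s^6 + s^5 + s^4 + s^3 + s^2 + s + 2.
Complete factorization: g(s) = (s^2 + 5s + 2)·(s^2 + 5s + 3)·(s^2 + 5s + 5).
Factor degrees with multiplicity: 2 + 2 + 2 = 6.

2, 2, 2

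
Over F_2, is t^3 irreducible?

No

Write f(t) = t^3.
Check for roots in F_2: f(0) = 0 → root; f(1) = 1.
f(0) = 0, so (t) divides f(t); f is reducible.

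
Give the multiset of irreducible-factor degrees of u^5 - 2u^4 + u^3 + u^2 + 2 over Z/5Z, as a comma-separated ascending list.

2, 3

Write f(u) = u^5 - 2u^4 + u^3 + u^2 + 2.
Roots in Z/5Z: f(0) = 2; f(1) = 3; f(2) = 4; f(3) = 4; f(4) = 4.
Complete factorization: f(u) = (u^2 - u + 2)·(u^3 - u^2 - 2u + 1).
Factor degrees with multiplicity: 2 + 3 = 5.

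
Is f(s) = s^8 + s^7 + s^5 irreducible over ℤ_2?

No

Check for roots in ℤ_2: f(0) = 0 → root; f(1) = 1.
f(0) = 0, so (s) divides f(s); f is reducible.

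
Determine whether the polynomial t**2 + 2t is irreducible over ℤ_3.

Write m(t) = t**2 + 2t.
Check for roots in ℤ_3: m(0) = 0 → root; m(1) = 0 → root; m(2) = 2.
m(0) = 0, so (t) divides m(t); m is reducible.

No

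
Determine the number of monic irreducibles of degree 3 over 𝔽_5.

40

The number of monic irreducibles of degree 3 over GF(5) is (1/3)·Σ_{d∣3} μ(3/d) 5^d.
Divisors of 3: 1, 3; μ(3/d) for each: -1, 1.
Σ = − 5^1 + 5^3 = 120.
N = 120/3 = 40.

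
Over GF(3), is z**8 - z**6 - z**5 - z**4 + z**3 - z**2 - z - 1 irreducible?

Write P(z) = z**8 - z**6 - z**5 - z**4 + z**3 - z**2 - z - 1.
Check for roots in GF(3): P(0) = 2; P(1) = 2; P(2) = 1.
No roots, so no linear factors.
Monic irreducibles of degree 2 over GF(3): z**2 + 1, z**2 + z - 1, z**2 - z - 1.
None of them divide P (all give nonzero remainder).
Degree-3 irreducible divisors: test the 8 monic irreducibles of degree 3 over GF(3).
None of them divide P (all give nonzero remainder).
Degree-4 irreducible divisors: test the 18 monic irreducibles of degree 4 over GF(3).
None of them divide P (all give nonzero remainder).
No irreducible factor of degree ≤ 4 exists, so P is irreducible over GF(3).

Yes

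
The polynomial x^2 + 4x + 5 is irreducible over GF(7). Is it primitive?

Write f(x) = x^2 + 4x + 5.
|GF(7^2)^×| = 7^2 − 1 = 48. Prime factorization: 48 = 2^4·3.
f is primitive ⇔ x has order 48 in GF(7)[x]/(f), i.e. x^(48/q) ≠ 1 for each prime q | 48.
x^(24) mod f = 6.
x^(16) mod f = 4.
None equal 1, so x has full order 48; f is primitive.

Yes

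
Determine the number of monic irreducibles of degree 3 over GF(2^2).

By the necklace-counting formula, N_4(3) = (1/3) Σ_{d|3} μ(3/d)·4^d.
Divisors of 3: 1, 3; μ(3/d) for each: -1, 1.
Σ = − 4^1 + 4^3 = 60.
N = 60/3 = 20.

20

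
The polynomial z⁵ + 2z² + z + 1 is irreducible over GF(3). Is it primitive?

Write f(z) = z⁵ + 2z² + z + 1.
|GF(3^5)^×| = 3^5 − 1 = 242. Prime factorization: 242 = 2·11^2.
f is primitive ⇔ z has order 242 in GF(3)[z]/(f), i.e. z^(242/q) ≠ 1 for each prime q | 242.
z^(121) mod f = 2.
z^(22) mod f = z⁴ + z³ + 2z² + z.
None equal 1, so z has full order 242; f is primitive.

Yes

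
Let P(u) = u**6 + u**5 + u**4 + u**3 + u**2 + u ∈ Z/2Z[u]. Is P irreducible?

No

Check for roots in Z/2Z: P(0) = 0 → root; P(1) = 0 → root.
P(0) = 0, so (u) divides P(u); P is reducible.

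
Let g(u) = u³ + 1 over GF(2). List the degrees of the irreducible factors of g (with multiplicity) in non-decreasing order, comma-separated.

1, 2

Roots in GF(2): g(0) = 1; g(1) = 0 → root.
Linear factors from roots: (u + 1).
Complete factorization: g(u) = (u + 1)·(u² + u + 1).
Factor degrees with multiplicity: 1 + 2 = 3.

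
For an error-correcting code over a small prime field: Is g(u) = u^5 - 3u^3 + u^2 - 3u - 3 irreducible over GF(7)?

Check for roots in GF(7): g(0) = 4; g(1) = 0 → root; g(2) = 3; g(3) = 5; g(4) = 0 → root; g(5) = 6; g(6) = 3.
g(1) = 0, so (u − 1) divides g(u); g is reducible.

No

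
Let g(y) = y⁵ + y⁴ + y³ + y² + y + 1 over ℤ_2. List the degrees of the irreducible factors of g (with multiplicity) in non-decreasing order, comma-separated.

Roots in ℤ_2: g(0) = 1; g(1) = 0 → root.
Linear factors from roots: (y + 1).
Complete factorization: g(y) = (y + 1)·(y² + y + 1)^2.
Factor degrees with multiplicity: 1 + 2 + 2 = 5.

1, 2, 2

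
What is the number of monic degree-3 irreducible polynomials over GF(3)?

8

x^(3^3) − x is the product of all monic irreducibles of degree dividing 3; Möbius inversion gives N = (1/3) Σ μ(3/d)·3^d.
Divisors of 3: 1, 3; μ(3/d) for each: -1, 1.
Σ = − 3^1 + 3^3 = 24.
N = 24/3 = 8.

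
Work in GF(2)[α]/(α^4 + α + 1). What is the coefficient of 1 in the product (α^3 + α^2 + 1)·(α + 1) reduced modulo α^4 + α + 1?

0

Multiply in GF(2)[α]: (α^3 + α^2 + 1)·(α + 1) = α^4 + α^2 + α + 1.
Reduce using α^4 ≡ α + 1 (mod α^4 + α + 1).
Reduced: α^2.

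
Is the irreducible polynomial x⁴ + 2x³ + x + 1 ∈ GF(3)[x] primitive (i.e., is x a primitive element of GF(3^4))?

Write f(x) = x⁴ + 2x³ + x + 1.
|GF(3^4)^×| = 3^4 − 1 = 80. Prime factorization: 80 = 2^4·5.
f is primitive ⇔ x has order 80 in GF(3)[x]/(f), i.e. x^(80/q) ≠ 1 for each prime q | 80.
x^(40) mod f = 1
x^(16) mod f = 2x² + 2x + 1.
Since x^(40) = 1, the order of x divides 40 < 80; not primitive.

No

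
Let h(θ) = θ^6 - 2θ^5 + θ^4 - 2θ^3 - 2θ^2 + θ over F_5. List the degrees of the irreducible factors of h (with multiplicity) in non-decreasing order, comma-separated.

1, 1, 2, 2

Roots in F_5: h(0) = 0 → root; h(1) = 2; h(2) = 4; h(3) = 0 → root; h(4) = 3.
Linear factors from roots: (θ), (θ + 2).
Complete factorization: h(θ) = (θ)·(θ + 2)·(θ^2 + 2θ - 1)·(θ^2 - θ + 2).
Factor degrees with multiplicity: 1 + 1 + 2 + 2 = 6.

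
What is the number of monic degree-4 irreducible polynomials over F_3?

The number of monic irreducibles of degree 4 over GF(3) is (1/4)·Σ_{d∣4} μ(4/d) 3^d.
Divisors of 4: 1, 2, 4; μ(4/d) for each: 0, -1, 1.
Σ = − 3^2 + 3^4 = 72.
N = 72/4 = 18.

18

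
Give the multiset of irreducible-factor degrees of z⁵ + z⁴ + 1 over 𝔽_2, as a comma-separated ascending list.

Write h(z) = z⁵ + z⁴ + 1.
Roots in 𝔽_2: h(0) = 1; h(1) = 1.
Complete factorization: h(z) = (z² + z + 1)·(z³ + z + 1).
Factor degrees with multiplicity: 2 + 3 = 5.

2, 3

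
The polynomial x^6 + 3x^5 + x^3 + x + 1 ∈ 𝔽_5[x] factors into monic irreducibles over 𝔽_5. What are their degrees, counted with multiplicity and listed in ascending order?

6

Write f(x) = x^6 + 3x^5 + x^3 + x + 1.
Roots in 𝔽_5: f(0) = 1; f(1) = 2; f(2) = 1; f(3) = 4; f(4) = 2.
Complete factorization: f(x) = (x^6 + 3x^5 + x^3 + x + 1).
Factor degrees with multiplicity: 6 = 6.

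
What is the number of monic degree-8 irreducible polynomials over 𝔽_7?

The number of monic irreducibles of degree 8 over GF(7) is (1/8)·Σ_{d∣8} μ(8/d) 7^d.
Divisors of 8: 1, 2, 4, 8; μ(8/d) for each: 0, 0, -1, 1.
Σ = − 7^4 + 7^8 = 5762400.
N = 5762400/8 = 720300.

720300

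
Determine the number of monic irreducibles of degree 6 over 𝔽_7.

By the necklace-counting formula, N_7(6) = (1/6) Σ_{d|6} μ(6/d)·7^d.
Divisors of 6: 1, 2, 3, 6; μ(6/d) for each: 1, -1, -1, 1.
Σ = 7^1 − 7^2 − 7^3 + 7^6 = 117264.
N = 117264/6 = 19544.

19544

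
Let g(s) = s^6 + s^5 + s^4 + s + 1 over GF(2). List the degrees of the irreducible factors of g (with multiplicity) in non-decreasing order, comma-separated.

6

Roots in GF(2): g(0) = 1; g(1) = 1.
Complete factorization: g(s) = (s^6 + s^5 + s^4 + s + 1).
Factor degrees with multiplicity: 6 = 6.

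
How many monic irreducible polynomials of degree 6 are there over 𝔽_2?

Gauss's count: N_{2}(6) = (1/6) Σ_{d|6} μ(6/d)·2^d.
Divisors of 6: 1, 2, 3, 6; μ(6/d) for each: 1, -1, -1, 1.
Σ = 2^1 − 2^2 − 2^3 + 2^6 = 54.
N = 54/6 = 9.

9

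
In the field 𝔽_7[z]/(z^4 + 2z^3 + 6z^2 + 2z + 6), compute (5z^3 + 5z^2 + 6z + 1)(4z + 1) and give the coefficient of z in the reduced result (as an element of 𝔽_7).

Multiply in 𝔽_7[z]: (5z^3 + 5z^2 + 6z + 1)·(4z + 1) = 6z^4 + 4z^3 + z^2 + 3z + 1.
Reduce using z^4 ≡ 5z^3 + z^2 + 5z + 1 (mod z^4 + 2z^3 + 6z^2 + 2z + 6).
Reduced: 6z^3 + 5z.

5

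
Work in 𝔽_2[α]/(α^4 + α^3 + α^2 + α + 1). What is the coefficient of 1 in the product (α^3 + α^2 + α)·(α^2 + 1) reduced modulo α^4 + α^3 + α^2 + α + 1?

Multiply in 𝔽_2[α]: (α^3 + α^2 + α)·(α^2 + 1) = α^5 + α^4 + α^2 + α.
Reduce using α^4 ≡ α^3 + α^2 + α + 1 (mod α^4 + α^3 + α^2 + α + 1).
Reduced: α^3.

0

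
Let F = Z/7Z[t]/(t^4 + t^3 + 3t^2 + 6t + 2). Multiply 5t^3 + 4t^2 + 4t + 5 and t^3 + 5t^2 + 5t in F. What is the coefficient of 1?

1

Multiply in Z/7Z[t]: (5t^3 + 4t^2 + 4t + 5)·(t^3 + 5t^2 + 5t) = 5t^6 + t^5 + 3t^3 + 3t^2 + 4t.
Reduce using t^4 ≡ 6t^3 + 4t^2 + t + 5 (mod t^4 + t^3 + 3t^2 + 6t + 2).
Reduced: 3t^3 + t^2 + t + 1.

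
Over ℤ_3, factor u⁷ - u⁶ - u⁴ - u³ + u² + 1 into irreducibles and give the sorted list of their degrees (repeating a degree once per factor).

1, 1, 1, 2, 2

Write f(u) = u⁷ - u⁶ - u⁴ - u³ + u² + 1.
Roots in ℤ_3: f(0) = 1; f(1) = 0 → root; f(2) = 0 → root.
Linear factors from roots: (u - 1), (u + 1).
Complete factorization: f(u) = (u - 1)·(u + 1)^2·(u² + 1)·(u² + u - 1).
Factor degrees with multiplicity: 1 + 1 + 1 + 2 + 2 = 7.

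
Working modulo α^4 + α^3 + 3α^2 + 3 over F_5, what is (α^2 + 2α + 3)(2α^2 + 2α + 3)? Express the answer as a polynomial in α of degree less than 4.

4α^3 + 2α^2 + 2α + 3

Multiply in F_5[α]: (α^2 + 2α + 3)·(2α^2 + 2α + 3) = 2α^4 + α^3 + 3α^2 + 2α + 4.
Reduce using α^4 ≡ 4α^3 + 2α^2 + 2 (mod α^4 + α^3 + 3α^2 + 3).
Reduced: 4α^3 + 2α^2 + 2α + 3.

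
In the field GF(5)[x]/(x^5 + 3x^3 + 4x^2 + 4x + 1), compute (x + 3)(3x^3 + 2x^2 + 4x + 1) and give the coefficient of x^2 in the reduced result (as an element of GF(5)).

Multiply in GF(5)[x]: (x + 3)·(3x^3 + 2x^2 + 4x + 1) = 3x^4 + x^3 + 3x + 3.
Reduced: 3x^4 + x^3 + 3x + 3.

0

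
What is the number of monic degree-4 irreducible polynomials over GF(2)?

3

The number of monic irreducibles of degree 4 over GF(2) is (1/4)·Σ_{d∣4} μ(4/d) 2^d.
Divisors of 4: 1, 2, 4; μ(4/d) for each: 0, -1, 1.
Σ = − 2^2 + 2^4 = 12.
N = 12/4 = 3.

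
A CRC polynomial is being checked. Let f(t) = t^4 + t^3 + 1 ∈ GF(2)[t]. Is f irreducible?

Check for roots in GF(2): f(0) = 1; f(1) = 1.
No roots, so no linear factors.
Monic irreducibles of degree 2 over GF(2): t^2 + t + 1.
None of them divide f (all give nonzero remainder).
No irreducible factor of degree ≤ 2 exists, so f is irreducible over GF(2).

Yes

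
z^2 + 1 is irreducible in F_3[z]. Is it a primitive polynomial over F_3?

No

Write f(z) = z^2 + 1.
|GF(3^2)^×| = 3^2 − 1 = 8. Prime factorization: 8 = 2^3.
f is primitive ⇔ z has order 8 in GF(3)[z]/(f), i.e. z^(8/q) ≠ 1 for each prime q | 8.
z^(4) mod f = 1
Since z^(4) = 1, the order of z divides 4 < 8; not primitive.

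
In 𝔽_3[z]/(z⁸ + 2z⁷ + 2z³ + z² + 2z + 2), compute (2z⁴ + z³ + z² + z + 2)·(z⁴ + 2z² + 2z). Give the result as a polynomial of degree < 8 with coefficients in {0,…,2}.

Multiply in 𝔽_3[z]: (2z⁴ + z³ + z² + z + 2)·(z⁴ + 2z² + 2z) = 2z⁸ + z⁷ + 2z⁶ + z⁵ + z³ + z.
Reduce using z⁸ ≡ z⁷ + z³ + 2z² + z + 1 (mod z⁸ + 2z⁷ + 2z³ + z² + 2z + 2).
Reduced: 2z⁶ + z⁵ + z² + 2.

2z^6 + z^5 + z^2 + 2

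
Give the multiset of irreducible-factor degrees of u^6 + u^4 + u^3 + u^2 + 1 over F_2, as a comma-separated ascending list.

Write h(u) = u^6 + u^4 + u^3 + u^2 + 1.
Roots in F_2: h(0) = 1; h(1) = 1.
Complete factorization: h(u) = (u^2 + u + 1)·(u^4 + u^3 + u^2 + u + 1).
Factor degrees with multiplicity: 2 + 4 = 6.

2, 4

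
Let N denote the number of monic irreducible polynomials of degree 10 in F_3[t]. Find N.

x^(3^10) − x is the product of all monic irreducibles of degree dividing 10; Möbius inversion gives N = (1/10) Σ μ(10/d)·3^d.
Divisors of 10: 1, 2, 5, 10; μ(10/d) for each: 1, -1, -1, 1.
Σ = 3^1 − 3^2 − 3^5 + 3^10 = 58800.
N = 58800/10 = 5880.

5880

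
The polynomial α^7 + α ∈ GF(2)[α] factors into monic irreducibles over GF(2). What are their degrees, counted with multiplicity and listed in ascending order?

Write f(α) = α^7 + α.
Roots in GF(2): f(0) = 0 → root; f(1) = 0 → root.
Linear factors from roots: (α), (α + 1).
Complete factorization: f(α) = (α)·(α + 1)^2·(α^2 + α + 1)^2.
Factor degrees with multiplicity: 1 + 1 + 1 + 2 + 2 = 7.

1, 1, 1, 2, 2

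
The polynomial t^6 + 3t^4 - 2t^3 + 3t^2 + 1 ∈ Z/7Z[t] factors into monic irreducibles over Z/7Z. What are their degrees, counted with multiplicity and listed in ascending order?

Write g(t) = t^6 + 3t^4 - 2t^3 + 3t^2 + 1.
Complete factorization: g(t) = (t^6 + 3t^4 - 2t^3 + 3t^2 + 1).
Factor degrees with multiplicity: 6 = 6.

6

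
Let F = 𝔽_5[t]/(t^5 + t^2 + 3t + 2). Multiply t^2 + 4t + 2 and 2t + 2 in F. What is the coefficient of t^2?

Multiply in 𝔽_5[t]: (t^2 + 4t + 2)·(2t + 2) = 2t^3 + 2t + 4.
Reduced: 2t^3 + 2t + 4.

0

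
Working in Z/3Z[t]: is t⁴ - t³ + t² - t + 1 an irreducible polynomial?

Write g(t) = t⁴ - t³ + t² - t + 1.
Check for roots in Z/3Z: g(0) = 1; g(1) = 1; g(2) = 2.
No roots, so no linear factors.
Monic irreducibles of degree 2 over GF(3): t² + 1, t² + t - 1, t² - t - 1.
None of them divide g (all give nonzero remainder).
No irreducible factor of degree ≤ 2 exists, so g is irreducible over GF(3).

Yes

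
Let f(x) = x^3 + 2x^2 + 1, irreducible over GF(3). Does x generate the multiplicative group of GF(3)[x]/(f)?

|GF(3^3)^×| = 3^3 − 1 = 26. Prime factorization: 26 = 2·13.
f is primitive ⇔ x has order 26 in GF(3)[x]/(f), i.e. x^(26/q) ≠ 1 for each prime q | 26.
x^(13) mod f = 2.
x^(2) mod f = x^2.
None equal 1, so x has full order 26; f is primitive.

Yes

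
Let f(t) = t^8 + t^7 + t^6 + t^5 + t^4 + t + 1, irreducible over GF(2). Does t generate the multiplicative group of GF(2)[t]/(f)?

|GF(2^8)^×| = 2^8 − 1 = 255. Prime factorization: 255 = 3·5·17.
f is primitive ⇔ t has order 255 in GF(2)[t]/(f), i.e. t^(255/q) ≠ 1 for each prime q | 255.
t^(85) mod f = t^6 + t^5 + t^4.
t^(51) mod f = 1
t^(15) mod f = t^7 + t^4 + t^3 + 1.
Since t^(51) = 1, the order of t divides 51 < 255; not primitive.

No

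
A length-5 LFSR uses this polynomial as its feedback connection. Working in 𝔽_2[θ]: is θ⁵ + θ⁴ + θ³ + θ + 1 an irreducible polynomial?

Yes

Write m(θ) = θ⁵ + θ⁴ + θ³ + θ + 1.
Check for roots in 𝔽_2: m(0) = 1; m(1) = 1.
No roots, so no linear factors.
Monic irreducibles of degree 2 over GF(2): θ² + θ + 1.
None of them divide m (all give nonzero remainder).
No irreducible factor of degree ≤ 2 exists, so m is irreducible over GF(2).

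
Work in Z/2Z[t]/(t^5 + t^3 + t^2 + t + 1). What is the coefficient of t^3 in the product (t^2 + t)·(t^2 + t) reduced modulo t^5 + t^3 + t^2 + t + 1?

0

Multiply in Z/2Z[t]: (t^2 + t)·(t^2 + t) = t^4 + t^2.
Reduced: t^4 + t^2.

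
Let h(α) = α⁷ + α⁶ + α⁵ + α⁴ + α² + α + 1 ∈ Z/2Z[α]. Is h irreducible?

Check for roots in Z/2Z: h(0) = 1; h(1) = 1.
No roots, so no linear factors.
Monic irreducibles of degree 2 over GF(2): α² + α + 1.
None of them divide h (all give nonzero remainder).
Monic irreducibles of degree 3 over GF(2): α³ + α + 1, α³ + α² + 1.
None of them divide h (all give nonzero remainder).
No irreducible factor of degree ≤ 3 exists, so h is irreducible over GF(2).

Yes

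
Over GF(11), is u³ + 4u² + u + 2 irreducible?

Yes

Write f(u) = u³ + 4u² + u + 2.
Check each element of GF(11) for a root: f(0)=2, f(1)=8, f(2)=6, f(3)=2, f(4)=2, f(5)=1, f(6)=5, f(7)=9, f(8)=8, f(9)=8, f(10)=4.
No roots. A degree-3 polynomial over a field with no linear factor is irreducible.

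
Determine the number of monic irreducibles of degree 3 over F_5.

x^(5^3) − x is the product of all monic irreducibles of degree dividing 3; Möbius inversion gives N = (1/3) Σ μ(3/d)·5^d.
Divisors of 3: 1, 3; μ(3/d) for each: -1, 1.
Σ = − 5^1 + 5^3 = 120.
N = 120/3 = 40.

40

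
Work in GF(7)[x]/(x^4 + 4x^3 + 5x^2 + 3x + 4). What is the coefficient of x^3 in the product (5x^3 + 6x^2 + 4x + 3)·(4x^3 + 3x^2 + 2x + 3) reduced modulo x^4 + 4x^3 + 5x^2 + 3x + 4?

Multiply in GF(7)[x]: (5x^3 + 6x^2 + 4x + 3)·(4x^3 + 3x^2 + 2x + 3) = 6x^6 + 4x^5 + 2x^4 + 2x^3 + 4x + 2.
Reduce using x^4 ≡ 3x^3 + 2x^2 + 4x + 3 (mod x^4 + 4x^3 + 5x^2 + 3x + 4).
Reduced: 2x^3 + 5x + 4.

2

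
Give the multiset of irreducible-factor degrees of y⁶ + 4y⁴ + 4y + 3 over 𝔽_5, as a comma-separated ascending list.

6

Write g(y) = y⁶ + 4y⁴ + 4y + 3.
Roots in 𝔽_5: g(0) = 3; g(1) = 2; g(2) = 4; g(3) = 3; g(4) = 4.
Complete factorization: g(y) = (y⁶ + 4y⁴ + 4y + 3).
Factor degrees with multiplicity: 6 = 6.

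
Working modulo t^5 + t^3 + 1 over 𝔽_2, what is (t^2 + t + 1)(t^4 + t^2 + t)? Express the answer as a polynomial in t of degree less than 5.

Multiply in 𝔽_2[t]: (t^2 + t + 1)·(t^4 + t^2 + t) = t^6 + t^5 + t.
Reduce using t^5 ≡ t^3 + 1 (mod t^5 + t^3 + 1).
Reduced: t^4 + t^3 + 1.

t^4 + t^3 + 1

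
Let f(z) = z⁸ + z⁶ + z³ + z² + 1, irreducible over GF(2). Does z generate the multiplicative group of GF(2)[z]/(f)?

Yes

|GF(2^8)^×| = 2^8 − 1 = 255. Prime factorization: 255 = 3·5·17.
f is primitive ⇔ z has order 255 in GF(2)[z]/(f), i.e. z^(255/q) ≠ 1 for each prime q | 255.
z^(85) mod f = z⁴ + z³ + z².
z^(51) mod f = z⁷ + z⁵.
z^(15) mod f = z⁶ + z⁵ + z⁴ + z³ + z².
None equal 1, so z has full order 255; f is primitive.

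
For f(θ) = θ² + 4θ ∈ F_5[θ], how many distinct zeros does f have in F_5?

Evaluate at each of the 5 elements of F_5:
f(0) = 0 → root; f(1) = 0 → root; f(2) = 2; f(3) = 1; f(4) = 2.
Roots: {0, 1}.

2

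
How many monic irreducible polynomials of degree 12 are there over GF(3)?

44220

By the necklace-counting formula, N_3(12) = (1/12) Σ_{d|12} μ(12/d)·3^d.
Divisors of 12: 1, 2, 3, 4, 6, 12; μ(12/d) for each: 0, 1, 0, -1, -1, 1.
Σ = 3^2 − 3^4 − 3^6 + 3^12 = 530640.
N = 530640/12 = 44220.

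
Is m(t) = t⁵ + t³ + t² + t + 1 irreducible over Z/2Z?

Check for roots in Z/2Z: m(0) = 1; m(1) = 1.
No roots, so no linear factors.
Monic irreducibles of degree 2 over GF(2): t² + t + 1.
None of them divide m (all give nonzero remainder).
No irreducible factor of degree ≤ 2 exists, so m is irreducible over GF(2).

Yes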